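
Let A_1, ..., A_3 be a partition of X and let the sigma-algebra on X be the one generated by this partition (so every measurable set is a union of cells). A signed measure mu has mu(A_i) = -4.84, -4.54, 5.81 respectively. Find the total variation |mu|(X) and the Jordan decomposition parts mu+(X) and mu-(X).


Step 1: Every measurable set is a union of atoms (the cells / points), so a Hahn decomposition is
  obtained by grouping atoms by sign: P = union of atoms with mu > 0, N = union of the remaining atoms.
  Atoms in P (indices): 3;  atoms in N (indices): 1, 2
  Positive values: 5.81
  Negative values: -4.84, -4.54
Step 2: mu+(X) = mu(P) = sum of positive atom values = 5.81
Step 3: mu-(X) = -mu(N) = sum of |negative atom values| = 9.38
Step 4: |mu|(X) = mu+(X) + mu-(X) = 5.81 + 9.38 = 15.19


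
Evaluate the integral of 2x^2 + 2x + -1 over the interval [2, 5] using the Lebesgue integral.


The Lebesgue integral of a Riemann-integrable function agrees with the Riemann integral.
Antiderivative F(x) = (2/3)x^3 + (2/2)x^2 + -1x
F(5) = (2/3)*5^3 + (2/2)*5^2 + -1*5
     = (2/3)*125 + (2/2)*25 + -1*5
     = 83.333333 + 25 + -5
     = 103.333333
F(2) = 7.333333
Integral = F(5) - F(2) = 103.333333 - 7.333333 = 96


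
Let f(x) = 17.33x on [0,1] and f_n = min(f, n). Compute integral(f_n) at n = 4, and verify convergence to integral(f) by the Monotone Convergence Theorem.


f(x) = 17.33x on [0,1]; f_n(x) = min(17.33x, n). At n = 4:
Step 1: f(x) reaches 4 at x = 4/17.33 = 0.230814
Step 2: integral(f_4) = integral(17.33x, 0, 0.230814) + integral(4, 0.230814, 1)
       = 17.33*0.230814^2/2 + 4*(1 - 0.230814)
       = 0.461627 + 3.076746
       = 3.538373
Step 3: As n -> infinity, f_n increases to f, so by MCT integral(f_n) -> integral(f) = 17.33/2 = 8.665.
Convergence: integral(f_4) = 3.538373 -> 8.665 as n -> infinity


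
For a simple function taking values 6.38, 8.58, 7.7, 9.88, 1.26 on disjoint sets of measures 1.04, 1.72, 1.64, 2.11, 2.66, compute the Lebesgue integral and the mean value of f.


Step 1: Integral = sum(value_i * measure_i)
= 6.38*1.04 + 8.58*1.72 + 7.7*1.64 + 9.88*2.11 + 1.26*2.66
= 6.6352 + 14.7576 + 12.628 + 20.8468 + 3.3516
= 58.2192
Step 2: Total measure of domain = 1.04 + 1.72 + 1.64 + 2.11 + 2.66 = 9.17
Step 3: Average value = 58.2192 / 9.17 = 6.348877


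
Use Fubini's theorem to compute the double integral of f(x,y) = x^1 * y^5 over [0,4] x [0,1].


By Fubini's theorem, the double integral factors as a product of single integrals:
Step 1: integral_0^4 x^1 dx = [x^2/2] from 0 to 4
     = 4^2/2 = 8
Step 2: integral_0^1 y^5 dy = [y^6/6] from 0 to 1
     = 1^6/6 = 0.166667
Step 3: Double integral = 8 * 0.166667 = 1.333333


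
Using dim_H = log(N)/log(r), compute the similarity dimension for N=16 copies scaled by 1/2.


For a self-similar set with N copies scaled by 1/r:
dim_H = log(N)/log(r) = log(16)/log(2)
= 2.772589/0.693147
= 4


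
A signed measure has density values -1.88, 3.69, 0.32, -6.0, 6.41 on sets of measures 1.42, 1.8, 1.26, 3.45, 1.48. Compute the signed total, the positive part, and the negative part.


Step 1: Compute signed measure on each set:
  Set 1: -1.88 * 1.42 = -2.6696
  Set 2: 3.69 * 1.8 = 6.642
  Set 3: 0.32 * 1.26 = 0.4032
  Set 4: -6.0 * 3.45 = -20.7
  Set 5: 6.41 * 1.48 = 9.4868
Step 2: Total signed measure = (-2.6696) + (6.642) + (0.4032) + (-20.7) + (9.4868)
     = -6.8376
Step 3: Positive part mu+(X) = sum of positive contributions = 16.532
Step 4: Negative part mu-(X) = |sum of negative contributions| = 23.3696


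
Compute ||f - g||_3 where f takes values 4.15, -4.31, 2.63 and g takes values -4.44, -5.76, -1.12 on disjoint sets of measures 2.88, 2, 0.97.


Step 1: Compute differences f_i - g_i:
  4.15 - -4.44 = 8.59
  -4.31 - -5.76 = 1.45
  2.63 - -1.12 = 3.75
Step 2: Compute |diff|^3 * measure for each set:
  |8.59|^3 * 2.88 = 633.839779 * 2.88 = 1825.458564
  |1.45|^3 * 2 = 3.048625 * 2 = 6.09725
  |3.75|^3 * 0.97 = 52.734375 * 0.97 = 51.152344
Step 3: Sum = 1882.708157
Step 4: ||f-g||_3 = (1882.708157)^(1/3) = 12.347935


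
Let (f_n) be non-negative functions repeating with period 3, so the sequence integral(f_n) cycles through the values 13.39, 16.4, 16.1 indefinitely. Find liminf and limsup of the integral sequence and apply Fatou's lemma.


The sequence (integral(f_n)) is periodic with period 3, repeating the values 13.39, 16.4, 16.1 indefinitely.
Step 1: For a periodic sequence, every tail (a_m, a_(m+1), ...) contains all 3 period values infinitely often.
Step 2: Hence inf of every tail = min of the period values = min(13.39, 16.4, 16.1) = 13.39.
        liminf_n integral(f_n) = sup over m of (inf of tail from m) = 13.39.
Step 3: Similarly sup of every tail = max of the period values = 16.4.
        limsup_n integral(f_n) = 16.4.
Step 4: Fatou's lemma: integral(liminf_n f_n) <= liminf_n integral(f_n) = 13.39.
        So the integral of the pointwise liminf is at most 13.39.


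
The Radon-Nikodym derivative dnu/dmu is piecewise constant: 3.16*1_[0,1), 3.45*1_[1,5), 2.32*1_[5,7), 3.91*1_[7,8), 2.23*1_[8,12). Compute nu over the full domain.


Integrate each piece of the Radon-Nikodym derivative:
Step 1: integral_0^1 3.16 dx = 3.16*(1-0) = 3.16*1 = 3.16
Step 2: integral_1^5 3.45 dx = 3.45*(5-1) = 3.45*4 = 13.8
Step 3: integral_5^7 2.32 dx = 2.32*(7-5) = 2.32*2 = 4.64
Step 4: integral_7^8 3.91 dx = 3.91*(8-7) = 3.91*1 = 3.91
Step 5: integral_8^12 2.23 dx = 2.23*(12-8) = 2.23*4 = 8.92
Total: 3.16 + 13.8 + 4.64 + 3.91 + 8.92 = 34.43


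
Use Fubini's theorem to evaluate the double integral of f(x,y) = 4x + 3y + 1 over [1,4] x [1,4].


By Fubini, integrate in x first, then y.
Step 1: Fix y, integrate over x in [1,4]:
  integral(4x + 3y + 1, x=1..4)
  = 4*(4^2 - 1^2)/2 + (3y + 1)*(4 - 1)
  = 30 + (3y + 1)*3
  = 30 + 9y + 3
  = 33 + 9y
Step 2: Integrate over y in [1,4]:
  integral(33 + 9y, y=1..4)
  = 33*3 + 9*(4^2 - 1^2)/2
  = 99 + 67.5
  = 166.5


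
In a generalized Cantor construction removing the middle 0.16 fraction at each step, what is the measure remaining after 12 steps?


Step 1: At each step, fraction remaining = 1 - 0.16 = 0.84
Step 2: After 12 steps, measure = (0.84)^12
Result = 0.12341


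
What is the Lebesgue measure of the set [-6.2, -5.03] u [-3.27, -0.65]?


For pairwise disjoint intervals, m(union) = sum of lengths.
= (-5.03 - -6.2) + (-0.65 - -3.27)
= 1.17 + 2.62
= 3.79


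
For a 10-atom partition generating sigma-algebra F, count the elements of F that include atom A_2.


Each element of F is a union of some subset S of the 10 atoms.
The element contains A_2 iff A_2 is in S.
So we count subsets S of {A_1,...,A_10} with A_2 in S: choose freely among the other 9 atoms.
Count = 2^(10-1) = 2^9 = 512.


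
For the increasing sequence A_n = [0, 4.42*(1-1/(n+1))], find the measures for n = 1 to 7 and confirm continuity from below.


By continuity of measure from below: if A_n increases to A, then m(A_n) -> m(A).
Here A = [0, 4.42], so m(A) = 4.42
Step 1: a_1 = 4.42*(1 - 1/2) = 2.21, m(A_1) = 2.21
Step 2: a_2 = 4.42*(1 - 1/3) = 2.9467, m(A_2) = 2.9467
Step 3: a_3 = 4.42*(1 - 1/4) = 3.315, m(A_3) = 3.315
Step 4: a_4 = 4.42*(1 - 1/5) = 3.536, m(A_4) = 3.536
Step 5: a_5 = 4.42*(1 - 1/6) = 3.6833, m(A_5) = 3.6833
Step 6: a_6 = 4.42*(1 - 1/7) = 3.7886, m(A_6) = 3.7886
Step 7: a_7 = 4.42*(1 - 1/8) = 3.8675, m(A_7) = 3.8675
Limit: m(A_n) -> m([0,4.42]) = 4.42


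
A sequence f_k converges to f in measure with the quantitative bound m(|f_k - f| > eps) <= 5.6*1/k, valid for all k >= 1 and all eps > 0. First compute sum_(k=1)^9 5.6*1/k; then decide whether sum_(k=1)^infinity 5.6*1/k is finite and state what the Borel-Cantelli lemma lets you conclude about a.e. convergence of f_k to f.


Step 1: List the terms 5.6*1/k for k = 1 to 9:
  k=1: 5.6
  k=2: 2.8
  k=3: 1.866667
  k=4: 1.4
  k=5: 1.12
  k=6: 0.933333
  k=7: 0.8
  k=8: 0.7
  k=9: 0.622222
Step 2: Partial sum = 5.6 + 2.8 + 1.866667 + 1.4 + 1.12 + 0.933333 + 0.8 + 0.7 + 0.622222
     = 15.842222
Step 3: The full series sum_(k>=1) 5.6*1/k diverges (harmonic series, p = 1; a nonzero constant multiple of a divergent series diverges).
Step 4: The (first) Borel-Cantelli lemma requires a summable sequence of measures, so it does not apply here;
        from this bound alone no conclusion about a.e. convergence can be drawn (convergence in measure still
        gives an a.e.-convergent subsequence, but not a.e. convergence of the whole sequence).
Conclusion: series diverges; Borel-Cantelli is inconclusive about a.e. convergence of f_k.


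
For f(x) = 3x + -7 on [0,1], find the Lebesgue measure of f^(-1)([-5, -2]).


f^(-1)([-5, -2]) = {x : -5 <= 3x + -7 <= -2}
Solving: (-5 - -7)/3 <= x <= (-2 - -7)/3
= [0.666667, 1.666667]
Intersecting with [0,1]: [0.666667, 1]
Measure = 1 - 0.666667 = 0.333333


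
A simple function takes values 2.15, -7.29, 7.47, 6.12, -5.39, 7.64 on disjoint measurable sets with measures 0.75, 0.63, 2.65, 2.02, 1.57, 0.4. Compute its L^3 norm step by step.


Step 1: Compute |f_i|^3 for each value:
  |2.15|^3 = 9.938375
  |-7.29|^3 = 387.420489
  |7.47|^3 = 416.832723
  |6.12|^3 = 229.220928
  |-5.39|^3 = 156.590819
  |7.64|^3 = 445.943744
Step 2: Multiply by measures and sum:
  9.938375 * 0.75 = 7.453781
  387.420489 * 0.63 = 244.074908
  416.832723 * 2.65 = 1104.606716
  229.220928 * 2.02 = 463.026275
  156.590819 * 1.57 = 245.847586
  445.943744 * 0.4 = 178.377498
Sum = 7.453781 + 244.074908 + 1104.606716 + 463.026275 + 245.847586 + 178.377498 = 2243.386763
Step 3: Take the p-th root:
||f||_3 = (2243.386763)^(1/3) = 13.090856


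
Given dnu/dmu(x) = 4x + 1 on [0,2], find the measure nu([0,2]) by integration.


nu(A) = integral_A (dnu/dmu) dmu = integral_0^2 (4x + 1) dx
Step 1: Antiderivative F(x) = (4/2)x^2 + 1x
Step 2: F(2) = (4/2)*2^2 + 1*2 = 8 + 2 = 10
Step 3: F(0) = (4/2)*0^2 + 1*0 = 0.0 + 0 = 0.0
Step 4: nu([0,2]) = F(2) - F(0) = 10 - 0.0 = 10


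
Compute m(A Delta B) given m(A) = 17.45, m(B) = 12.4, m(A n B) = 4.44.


m(A Delta B) = m(A) + m(B) - 2*m(A n B)
= 17.45 + 12.4 - 2*4.44
= 17.45 + 12.4 - 8.88
= 20.97


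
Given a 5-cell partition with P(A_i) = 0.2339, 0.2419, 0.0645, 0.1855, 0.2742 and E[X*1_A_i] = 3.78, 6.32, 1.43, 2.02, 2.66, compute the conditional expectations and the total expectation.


For each cell A_i: E[X|A_i] = E[X*1_A_i] / P(A_i)
Step 1: E[X|A_1] = 3.78 / 0.2339 = 16.160752
Step 2: E[X|A_2] = 6.32 / 0.2419 = 26.126499
Step 3: E[X|A_3] = 1.43 / 0.0645 = 22.170543
Step 4: E[X|A_4] = 2.02 / 0.1855 = 10.889488
Step 5: E[X|A_5] = 2.66 / 0.2742 = 9.700948
Verification: E[X] = sum E[X*1_A_i] = 3.78 + 6.32 + 1.43 + 2.02 + 2.66 = 16.21


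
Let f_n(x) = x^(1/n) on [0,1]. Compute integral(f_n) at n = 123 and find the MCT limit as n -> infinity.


At n = 123: f_123(x) = x^(1/123).
Step 1: integral(x^(1/123), 0, 1) = [x^(1/123+1) / (1/123+1)] from 0 to 1
     = 1 / (1/123 + 1) = 1 / ((123+1)/123) = 123/(123+1)
     = 123/124 = 0.991935
Step 2: As n -> infinity, f_n(x) = x^(1/n) -> 1 for x in (0,1], and f_n is increasing in n.
By MCT, lim_n integral(f_n) = integral(lim_n f_n) = integral(1, 0, 1) = 1.
Step 3: Verify convergence: 123/124 = 0.991935 -> 1


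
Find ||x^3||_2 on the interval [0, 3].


Step 1: ||f||_2 = (integral_0^3 |x^3|^2 dx)^(1/2)
     = (integral_0^3 x^6 dx)^(1/2)
Step 2: integral_0^3 x^6 dx = [x^7/(7)] from 0 to 3 = 3^7/7
     = 2187/7 = 312.428571
Step 3: ||f||_2 = (312.428571)^(1/2) = 17.675649


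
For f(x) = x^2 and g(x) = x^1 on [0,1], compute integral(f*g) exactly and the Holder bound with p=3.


Step 1: Exact integral of f*g = integral(x^3, 0, 1) = 1/4
     = 0.25
Step 2: Holder bound with p=3, q=1.5:
  ||f||_p = (integral x^6 dx)^(1/3) = (1/7)^(1/3) = 0.522758
  ||g||_q = (integral x^1.5 dx)^(1/1.5) = (1/2.5)^(1/1.5) = 0.542884
Step 3: Holder bound = ||f||_p * ||g||_q = 0.522758 * 0.542884 = 0.283797
Verification: 0.25 <= 0.283797 (Holder holds)


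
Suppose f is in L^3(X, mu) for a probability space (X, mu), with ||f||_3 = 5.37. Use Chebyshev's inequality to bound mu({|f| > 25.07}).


Chebyshev/Markov inequality: mu(|f| > eps) <= (||f||_p / eps)^p
Step 1: ||f||_3 / eps = 5.37 / 25.07 = 0.2142
Step 2: Raise to power p = 3:
  (0.2142)^3 = 0.009828
Step 3: Therefore mu(|f| > 25.07) <= 0.009828


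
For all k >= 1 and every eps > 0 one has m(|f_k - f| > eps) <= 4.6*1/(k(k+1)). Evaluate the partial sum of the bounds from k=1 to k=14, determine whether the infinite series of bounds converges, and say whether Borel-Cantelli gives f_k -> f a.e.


Step 1: List the terms 4.6*1/(k(k+1)) for k = 1 to 14:
  k=1: 2.3
  k=2: 0.766667
  k=3: 0.383333
  k=4: 0.23
  k=5: 0.153333
  k=6: 0.109524
  k=7: 0.082143
  k=8: 0.063889
  k=9: 0.051111
  k=10: 0.041818
  k=11: 0.034848
  k=12: 0.029487
  k=13: 0.025275
  k=14: 0.021905
Step 2: Partial sum = 2.3 + 0.766667 + 0.383333 + 0.23 + 0.153333 + 0.109524 + 0.082143 + 0.063889 + 0.051111 + 0.041818 + 0.034848 + 0.029487 + 0.025275 + 0.021905
     = 4.293333
Step 3: The full series sum_(k>=1) 4.6*1/(k(k+1)) converges (telescoping series sum 1/(k(k+1)) = 1; a constant multiple of a convergent series converges).
Step 4: Fix eps > 0. Since sum_k m(|f_k - f| > eps) < infinity, the Borel-Cantelli lemma gives
        m(limsup_k {|f_k - f| > eps}) = 0, i.e. for a.e. x, |f_k(x) - f(x)| <= eps for all large k.
        Applying this with eps = 1/j for j = 1, 2, ... and intersecting the countably many full-measure sets,
        for a.e. x we get limsup_k |f_k(x) - f(x)| <= 1/j for every j, hence f_k -> f almost everywhere.
Conclusion: series converges; Borel-Cantelli yields f_k -> f a.e.


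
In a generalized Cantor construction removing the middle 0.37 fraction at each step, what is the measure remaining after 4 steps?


Step 1: At each step, fraction remaining = 1 - 0.37 = 0.63
Step 2: After 4 steps, measure = (0.63)^4
Step 3: Computing the power step by step:
  After step 1: 0.63
  After step 2: 0.3969
  After step 3: 0.250047
  After step 4: 0.15753
Result = 0.15753


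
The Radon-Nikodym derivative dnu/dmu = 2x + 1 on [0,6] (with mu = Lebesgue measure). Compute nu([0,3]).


nu(A) = integral_A (dnu/dmu) dmu = integral_0^3 (2x + 1) dx
Step 1: Antiderivative F(x) = (2/2)x^2 + 1x
Step 2: F(3) = (2/2)*3^2 + 1*3 = 9 + 3 = 12
Step 3: F(0) = (2/2)*0^2 + 1*0 = 0.0 + 0 = 0.0
Step 4: nu([0,3]) = F(3) - F(0) = 12 - 0.0 = 12


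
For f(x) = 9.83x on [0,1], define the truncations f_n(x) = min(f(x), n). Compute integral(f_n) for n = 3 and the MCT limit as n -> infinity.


f(x) = 9.83x on [0,1]; f_n(x) = min(9.83x, n). At n = 3:
Step 1: f(x) reaches 3 at x = 3/9.83 = 0.305188
Step 2: integral(f_3) = integral(9.83x, 0, 0.305188) + integral(3, 0.305188, 1)
       = 9.83*0.305188^2/2 + 3*(1 - 0.305188)
       = 0.457782 + 2.084435
       = 2.542218
Step 3: As n -> infinity, f_n increases to f, so by MCT integral(f_n) -> integral(f) = 9.83/2 = 4.915.
Convergence: integral(f_3) = 2.542218 -> 4.915 as n -> infinity


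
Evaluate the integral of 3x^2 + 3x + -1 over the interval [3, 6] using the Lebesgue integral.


The Lebesgue integral of a Riemann-integrable function agrees with the Riemann integral.
Antiderivative F(x) = (3/3)x^3 + (3/2)x^2 + -1x
F(6) = (3/3)*6^3 + (3/2)*6^2 + -1*6
     = (3/3)*216 + (3/2)*36 + -1*6
     = 216 + 54 + -6
     = 264
F(3) = 37.5
Integral = F(6) - F(3) = 264 - 37.5 = 226.5


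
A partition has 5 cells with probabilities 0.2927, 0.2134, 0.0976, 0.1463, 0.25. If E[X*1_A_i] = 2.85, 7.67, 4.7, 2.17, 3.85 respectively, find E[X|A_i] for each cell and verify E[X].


For each cell A_i: E[X|A_i] = E[X*1_A_i] / P(A_i)
Step 1: E[X|A_1] = 2.85 / 0.2927 = 9.736932
Step 2: E[X|A_2] = 7.67 / 0.2134 = 35.941893
Step 3: E[X|A_3] = 4.7 / 0.0976 = 48.155738
Step 4: E[X|A_4] = 2.17 / 0.1463 = 14.832536
Step 5: E[X|A_5] = 3.85 / 0.25 = 15.4
Verification: E[X] = sum E[X*1_A_i] = 2.85 + 7.67 + 4.7 + 2.17 + 3.85 = 21.24


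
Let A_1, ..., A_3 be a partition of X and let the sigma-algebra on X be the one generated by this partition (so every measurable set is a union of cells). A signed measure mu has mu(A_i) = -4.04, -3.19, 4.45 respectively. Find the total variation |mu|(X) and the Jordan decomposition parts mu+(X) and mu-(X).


Step 1: Every measurable set is a union of atoms (the cells / points), so a Hahn decomposition is
  obtained by grouping atoms by sign: P = union of atoms with mu > 0, N = union of the remaining atoms.
  Atoms in P (indices): 3;  atoms in N (indices): 1, 2
  Positive values: 4.45
  Negative values: -4.04, -3.19
Step 2: mu+(X) = mu(P) = sum of positive atom values = 4.45
Step 3: mu-(X) = -mu(N) = sum of |negative atom values| = 7.23
Step 4: |mu|(X) = mu+(X) + mu-(X) = 4.45 + 7.23 = 11.68


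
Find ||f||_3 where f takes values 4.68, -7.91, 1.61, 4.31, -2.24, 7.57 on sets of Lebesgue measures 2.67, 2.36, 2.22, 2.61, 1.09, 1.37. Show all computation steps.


Step 1: Compute |f_i|^3 for each value:
  |4.68|^3 = 102.503232
  |-7.91|^3 = 494.913671
  |1.61|^3 = 4.173281
  |4.31|^3 = 80.062991
  |-2.24|^3 = 11.239424
  |7.57|^3 = 433.798093
Step 2: Multiply by measures and sum:
  102.503232 * 2.67 = 273.683629
  494.913671 * 2.36 = 1167.996264
  4.173281 * 2.22 = 9.264684
  80.062991 * 2.61 = 208.964407
  11.239424 * 1.09 = 12.250972
  433.798093 * 1.37 = 594.303387
Sum = 273.683629 + 1167.996264 + 9.264684 + 208.964407 + 12.250972 + 594.303387 = 2266.463343
Step 3: Take the p-th root:
||f||_3 = (2266.463343)^(1/3) = 13.135589


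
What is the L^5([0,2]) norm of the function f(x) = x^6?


Step 1: ||f||_5 = (integral_0^2 |x^6|^5 dx)^(1/5)
     = (integral_0^2 x^30 dx)^(1/5)
Step 2: integral_0^2 x^30 dx = [x^31/(31)] from 0 to 2 = 2^31/31
     = 2147483648/31 = 6.927367e+07
Step 3: ||f||_5 = (6.927367e+07)^(1/5) = 36.992496


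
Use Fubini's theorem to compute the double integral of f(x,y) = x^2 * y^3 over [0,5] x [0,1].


By Fubini's theorem, the double integral factors as a product of single integrals:
Step 1: integral_0^5 x^2 dx = [x^3/3] from 0 to 5
     = 5^3/3 = 41.666667
Step 2: integral_0^1 y^3 dy = [y^4/4] from 0 to 1
     = 1^4/4 = 0.25
Step 3: Double integral = 41.666667 * 0.25 = 10.416667


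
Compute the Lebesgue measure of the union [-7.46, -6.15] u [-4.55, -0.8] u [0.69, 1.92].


For pairwise disjoint intervals, m(union) = sum of lengths.
= (-6.15 - -7.46) + (-0.8 - -4.55) + (1.92 - 0.69)
= 1.31 + 3.75 + 1.23
= 6.29


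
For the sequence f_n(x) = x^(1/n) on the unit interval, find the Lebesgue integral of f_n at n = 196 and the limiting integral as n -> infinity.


At n = 196: f_196(x) = x^(1/196).
Step 1: integral(x^(1/196), 0, 1) = [x^(1/196+1) / (1/196+1)] from 0 to 1
     = 1 / (1/196 + 1) = 1 / ((196+1)/196) = 196/(196+1)
     = 196/197 = 0.994924
Step 2: As n -> infinity, f_n(x) = x^(1/n) -> 1 for x in (0,1], and f_n is increasing in n.
By MCT, lim_n integral(f_n) = integral(lim_n f_n) = integral(1, 0, 1) = 1.
Step 3: Verify convergence: 196/197 = 0.994924 -> 1


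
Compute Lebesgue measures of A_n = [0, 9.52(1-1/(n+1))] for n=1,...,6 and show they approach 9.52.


By continuity of measure from below: if A_n increases to A, then m(A_n) -> m(A).
Here A = [0, 9.52], so m(A) = 9.52
Step 1: a_1 = 9.52*(1 - 1/2) = 4.76, m(A_1) = 4.76
Step 2: a_2 = 9.52*(1 - 1/3) = 6.3467, m(A_2) = 6.3467
Step 3: a_3 = 9.52*(1 - 1/4) = 7.14, m(A_3) = 7.14
Step 4: a_4 = 9.52*(1 - 1/5) = 7.616, m(A_4) = 7.616
Step 5: a_5 = 9.52*(1 - 1/6) = 7.9333, m(A_5) = 7.9333
Step 6: a_6 = 9.52*(1 - 1/7) = 8.16, m(A_6) = 8.16
Limit: m(A_n) -> m([0,9.52]) = 9.52


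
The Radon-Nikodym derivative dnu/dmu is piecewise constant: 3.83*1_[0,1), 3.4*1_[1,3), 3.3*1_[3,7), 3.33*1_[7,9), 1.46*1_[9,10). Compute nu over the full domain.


Integrate each piece of the Radon-Nikodym derivative:
Step 1: integral_0^1 3.83 dx = 3.83*(1-0) = 3.83*1 = 3.83
Step 2: integral_1^3 3.4 dx = 3.4*(3-1) = 3.4*2 = 6.8
Step 3: integral_3^7 3.3 dx = 3.3*(7-3) = 3.3*4 = 13.2
Step 4: integral_7^9 3.33 dx = 3.33*(9-7) = 3.33*2 = 6.66
Step 5: integral_9^10 1.46 dx = 1.46*(10-9) = 1.46*1 = 1.46
Total: 3.83 + 6.8 + 13.2 + 6.66 + 1.46 = 31.95


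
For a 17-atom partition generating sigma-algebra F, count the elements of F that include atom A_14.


Each element of F is a union of some subset S of the 17 atoms.
The element contains A_14 iff A_14 is in S.
So we count subsets S of {A_1,...,A_17} with A_14 in S: choose freely among the other 16 atoms.
Count = 2^(17-1) = 2^16 = 65536.


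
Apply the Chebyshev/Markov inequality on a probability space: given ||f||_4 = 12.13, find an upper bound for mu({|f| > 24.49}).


Chebyshev/Markov inequality: mu(|f| > eps) <= (||f||_p / eps)^p
Step 1: ||f||_4 / eps = 12.13 / 24.49 = 0.495304
Step 2: Raise to power p = 4:
  (0.495304)^4 = 0.060185
Step 3: Therefore mu(|f| > 24.49) <= 0.060185


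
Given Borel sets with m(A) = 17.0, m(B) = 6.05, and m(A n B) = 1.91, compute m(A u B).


By inclusion-exclusion: m(A u B) = m(A) + m(B) - m(A n B)
= 17.0 + 6.05 - 1.91
= 21.14


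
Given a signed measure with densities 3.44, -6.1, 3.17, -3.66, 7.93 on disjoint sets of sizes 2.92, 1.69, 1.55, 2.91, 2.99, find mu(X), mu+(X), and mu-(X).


Step 1: Compute signed measure on each set:
  Set 1: 3.44 * 2.92 = 10.0448
  Set 2: -6.1 * 1.69 = -10.309
  Set 3: 3.17 * 1.55 = 4.9135
  Set 4: -3.66 * 2.91 = -10.6506
  Set 5: 7.93 * 2.99 = 23.7107
Step 2: Total signed measure = (10.0448) + (-10.309) + (4.9135) + (-10.6506) + (23.7107)
     = 17.7094
Step 3: Positive part mu+(X) = sum of positive contributions = 38.669
Step 4: Negative part mu-(X) = |sum of negative contributions| = 20.9596


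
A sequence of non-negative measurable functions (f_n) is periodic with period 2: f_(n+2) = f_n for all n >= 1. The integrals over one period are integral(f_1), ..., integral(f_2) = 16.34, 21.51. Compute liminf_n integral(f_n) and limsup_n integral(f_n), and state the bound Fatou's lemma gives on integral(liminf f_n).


The sequence (integral(f_n)) is periodic with period 2, repeating the values 16.34, 21.51 indefinitely.
Step 1: For a periodic sequence, every tail (a_m, a_(m+1), ...) contains all 2 period values infinitely often.
Step 2: Hence inf of every tail = min of the period values = min(16.34, 21.51) = 16.34.
        liminf_n integral(f_n) = sup over m of (inf of tail from m) = 16.34.
Step 3: Similarly sup of every tail = max of the period values = 21.51.
        limsup_n integral(f_n) = 21.51.
Step 4: Fatou's lemma: integral(liminf_n f_n) <= liminf_n integral(f_n) = 16.34.
        So the integral of the pointwise liminf is at most 16.34.


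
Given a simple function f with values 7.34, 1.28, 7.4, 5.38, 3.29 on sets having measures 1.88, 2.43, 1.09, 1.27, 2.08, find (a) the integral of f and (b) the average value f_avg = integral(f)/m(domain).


Step 1: Integral = sum(value_i * measure_i)
= 7.34*1.88 + 1.28*2.43 + 7.4*1.09 + 5.38*1.27 + 3.29*2.08
= 13.7992 + 3.1104 + 8.066 + 6.8326 + 6.8432
= 38.6514
Step 2: Total measure of domain = 1.88 + 2.43 + 1.09 + 1.27 + 2.08 = 8.75
Step 3: Average value = 38.6514 / 8.75 = 4.417303


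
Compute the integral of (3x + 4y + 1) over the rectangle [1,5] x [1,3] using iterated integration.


By Fubini, integrate in x first, then y.
Step 1: Fix y, integrate over x in [1,5]:
  integral(3x + 4y + 1, x=1..5)
  = 3*(5^2 - 1^2)/2 + (4y + 1)*(5 - 1)
  = 36 + (4y + 1)*4
  = 36 + 16y + 4
  = 40 + 16y
Step 2: Integrate over y in [1,3]:
  integral(40 + 16y, y=1..3)
  = 40*2 + 16*(3^2 - 1^2)/2
  = 80 + 64
  = 144


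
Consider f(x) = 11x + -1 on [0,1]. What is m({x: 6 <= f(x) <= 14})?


f^(-1)([6, 14]) = {x : 6 <= 11x + -1 <= 14}
Solving: (6 - -1)/11 <= x <= (14 - -1)/11
= [0.636364, 1.363636]
Intersecting with [0,1]: [0.636364, 1]
Measure = 1 - 0.636364 = 0.363636


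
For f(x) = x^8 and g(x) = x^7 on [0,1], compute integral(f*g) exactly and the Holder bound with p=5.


Step 1: Exact integral of f*g = integral(x^15, 0, 1) = 1/16
     = 0.0625
Step 2: Holder bound with p=5, q=1.25:
  ||f||_p = (integral x^40 dx)^(1/5) = (1/41)^(1/5) = 0.475821
  ||g||_q = (integral x^8.75 dx)^(1/1.25) = (1/9.75)^(1/1.25) = 0.161732
Step 3: Holder bound = ||f||_p * ||g||_q = 0.475821 * 0.161732 = 0.076955
Verification: 0.0625 <= 0.076955 (Holder holds)


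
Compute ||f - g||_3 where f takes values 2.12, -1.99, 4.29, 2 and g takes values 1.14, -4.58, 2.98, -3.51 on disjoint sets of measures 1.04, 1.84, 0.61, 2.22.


Step 1: Compute differences f_i - g_i:
  2.12 - 1.14 = 0.98
  -1.99 - -4.58 = 2.59
  4.29 - 2.98 = 1.31
  2 - -3.51 = 5.51
Step 2: Compute |diff|^3 * measure for each set:
  |0.98|^3 * 1.04 = 0.941192 * 1.04 = 0.97884
  |2.59|^3 * 1.84 = 17.373979 * 1.84 = 31.968121
  |1.31|^3 * 0.61 = 2.248091 * 0.61 = 1.371336
  |5.51|^3 * 2.22 = 167.284151 * 2.22 = 371.370815
Step 3: Sum = 405.689112
Step 4: ||f-g||_3 = (405.689112)^(1/3) = 7.40283


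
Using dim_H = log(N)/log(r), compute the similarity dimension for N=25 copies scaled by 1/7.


For a self-similar set with N copies scaled by 1/r:
dim_H = log(N)/log(r) = log(25)/log(7)
= 3.218876/1.94591
= 1.654175


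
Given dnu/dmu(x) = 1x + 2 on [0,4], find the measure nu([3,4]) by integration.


nu(A) = integral_A (dnu/dmu) dmu = integral_3^4 (1x + 2) dx
Step 1: Antiderivative F(x) = (1/2)x^2 + 2x
Step 2: F(4) = (1/2)*4^2 + 2*4 = 8 + 8 = 16
Step 3: F(3) = (1/2)*3^2 + 2*3 = 4.5 + 6 = 10.5
Step 4: nu([3,4]) = F(4) - F(3) = 16 - 10.5 = 5.5


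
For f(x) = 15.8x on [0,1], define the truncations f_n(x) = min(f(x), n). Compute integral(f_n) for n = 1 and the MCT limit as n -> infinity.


f(x) = 15.8x on [0,1]; f_n(x) = min(15.8x, n). At n = 1:
Step 1: f(x) reaches 1 at x = 1/15.8 = 0.063291
Step 2: integral(f_1) = integral(15.8x, 0, 0.063291) + integral(1, 0.063291, 1)
       = 15.8*0.063291^2/2 + 1*(1 - 0.063291)
       = 0.031646 + 0.936709
       = 0.968354
Step 3: As n -> infinity, f_n increases to f, so by MCT integral(f_n) -> integral(f) = 15.8/2 = 7.9.
Convergence: integral(f_1) = 0.968354 -> 7.9 as n -> infinity


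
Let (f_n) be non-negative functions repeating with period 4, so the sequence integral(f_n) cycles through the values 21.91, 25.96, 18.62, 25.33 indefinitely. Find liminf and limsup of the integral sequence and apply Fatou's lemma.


The sequence (integral(f_n)) is periodic with period 4, repeating the values 21.91, 25.96, 18.62, 25.33 indefinitely.
Step 1: For a periodic sequence, every tail (a_m, a_(m+1), ...) contains all 4 period values infinitely often.
Step 2: Hence inf of every tail = min of the period values = min(21.91, 25.96, 18.62, 25.33) = 18.62.
        liminf_n integral(f_n) = sup over m of (inf of tail from m) = 18.62.
Step 3: Similarly sup of every tail = max of the period values = 25.96.
        limsup_n integral(f_n) = 25.96.
Step 4: Fatou's lemma: integral(liminf_n f_n) <= liminf_n integral(f_n) = 18.62.
        So the integral of the pointwise liminf is at most 18.62.


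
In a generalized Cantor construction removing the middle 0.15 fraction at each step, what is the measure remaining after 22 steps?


Step 1: At each step, fraction remaining = 1 - 0.15 = 0.85
Step 2: After 22 steps, measure = (0.85)^22
Result = 0.028004


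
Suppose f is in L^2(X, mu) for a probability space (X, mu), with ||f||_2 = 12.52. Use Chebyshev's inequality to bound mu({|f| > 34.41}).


Chebyshev/Markov inequality: mu(|f| > eps) <= (||f||_p / eps)^p
Step 1: ||f||_2 / eps = 12.52 / 34.41 = 0.363848
Step 2: Raise to power p = 2:
  (0.363848)^2 = 0.132385
Step 3: Therefore mu(|f| > 34.41) <= 0.132385


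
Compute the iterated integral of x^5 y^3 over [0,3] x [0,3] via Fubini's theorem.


By Fubini's theorem, the double integral factors as a product of single integrals:
Step 1: integral_0^3 x^5 dx = [x^6/6] from 0 to 3
     = 3^6/6 = 121.5
Step 2: integral_0^3 y^3 dy = [y^4/4] from 0 to 3
     = 3^4/4 = 20.25
Step 3: Double integral = 121.5 * 20.25 = 2460.375


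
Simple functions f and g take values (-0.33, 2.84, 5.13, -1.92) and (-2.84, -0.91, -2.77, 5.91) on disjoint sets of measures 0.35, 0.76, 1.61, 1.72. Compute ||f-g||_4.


Step 1: Compute differences f_i - g_i:
  -0.33 - -2.84 = 2.51
  2.84 - -0.91 = 3.75
  5.13 - -2.77 = 7.9
  -1.92 - 5.91 = -7.83
Step 2: Compute |diff|^4 * measure for each set:
  |2.51|^4 * 0.35 = 39.69126 * 0.35 = 13.891941
  |3.75|^4 * 0.76 = 197.753906 * 0.76 = 150.292969
  |7.9|^4 * 1.61 = 3895.0081 * 1.61 = 6270.963041
  |-7.83|^4 * 1.72 = 3758.781219 * 1.72 = 6465.103697
Step 3: Sum = 12900.251648
Step 4: ||f-g||_4 = (12900.251648)^(1/4) = 10.657358


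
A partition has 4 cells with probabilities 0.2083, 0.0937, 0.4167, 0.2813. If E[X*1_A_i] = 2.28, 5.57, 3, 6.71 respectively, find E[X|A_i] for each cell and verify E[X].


For each cell A_i: E[X|A_i] = E[X*1_A_i] / P(A_i)
Step 1: E[X|A_1] = 2.28 / 0.2083 = 10.945751
Step 2: E[X|A_2] = 5.57 / 0.0937 = 59.445037
Step 3: E[X|A_3] = 3 / 0.4167 = 7.199424
Step 4: E[X|A_4] = 6.71 / 0.2813 = 23.853537
Verification: E[X] = sum E[X*1_A_i] = 2.28 + 5.57 + 3 + 6.71 = 17.56


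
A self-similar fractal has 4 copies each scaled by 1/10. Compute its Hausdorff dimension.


For a self-similar set with N copies scaled by 1/r:
dim_H = log(N)/log(r) = log(4)/log(10)
= 1.386294/2.302585
= 0.60206


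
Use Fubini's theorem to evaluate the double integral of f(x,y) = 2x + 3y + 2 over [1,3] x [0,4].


By Fubini, integrate in x first, then y.
Step 1: Fix y, integrate over x in [1,3]:
  integral(2x + 3y + 2, x=1..3)
  = 2*(3^2 - 1^2)/2 + (3y + 2)*(3 - 1)
  = 8 + (3y + 2)*2
  = 8 + 6y + 4
  = 12 + 6y
Step 2: Integrate over y in [0,4]:
  integral(12 + 6y, y=0..4)
  = 12*4 + 6*(4^2 - 0^2)/2
  = 48 + 48
  = 96


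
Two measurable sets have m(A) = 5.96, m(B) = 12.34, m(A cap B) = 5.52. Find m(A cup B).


By inclusion-exclusion: m(A u B) = m(A) + m(B) - m(A n B)
= 5.96 + 12.34 - 5.52
= 12.78


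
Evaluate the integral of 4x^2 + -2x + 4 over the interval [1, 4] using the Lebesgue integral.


The Lebesgue integral of a Riemann-integrable function agrees with the Riemann integral.
Antiderivative F(x) = (4/3)x^3 + (-2/2)x^2 + 4x
F(4) = (4/3)*4^3 + (-2/2)*4^2 + 4*4
     = (4/3)*64 + (-2/2)*16 + 4*4
     = 85.333333 + -16 + 16
     = 85.333333
F(1) = 4.333333
Integral = F(4) - F(1) = 85.333333 - 4.333333 = 81


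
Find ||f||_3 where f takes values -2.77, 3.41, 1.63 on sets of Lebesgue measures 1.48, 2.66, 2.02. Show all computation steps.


Step 1: Compute |f_i|^3 for each value:
  |-2.77|^3 = 21.253933
  |3.41|^3 = 39.651821
  |1.63|^3 = 4.330747
Step 2: Multiply by measures and sum:
  21.253933 * 1.48 = 31.455821
  39.651821 * 2.66 = 105.473844
  4.330747 * 2.02 = 8.748109
Sum = 31.455821 + 105.473844 + 8.748109 = 145.677774
Step 3: Take the p-th root:
||f||_3 = (145.677774)^(1/3) = 5.261761


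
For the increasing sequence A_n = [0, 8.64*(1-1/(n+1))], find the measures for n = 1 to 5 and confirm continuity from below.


By continuity of measure from below: if A_n increases to A, then m(A_n) -> m(A).
Here A = [0, 8.64], so m(A) = 8.64
Step 1: a_1 = 8.64*(1 - 1/2) = 4.32, m(A_1) = 4.32
Step 2: a_2 = 8.64*(1 - 1/3) = 5.76, m(A_2) = 5.76
Step 3: a_3 = 8.64*(1 - 1/4) = 6.48, m(A_3) = 6.48
Step 4: a_4 = 8.64*(1 - 1/5) = 6.912, m(A_4) = 6.912
Step 5: a_5 = 8.64*(1 - 1/6) = 7.2, m(A_5) = 7.2
Limit: m(A_n) -> m([0,8.64]) = 8.64


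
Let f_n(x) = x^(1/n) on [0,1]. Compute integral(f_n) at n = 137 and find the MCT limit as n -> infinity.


At n = 137: f_137(x) = x^(1/137).
Step 1: integral(x^(1/137), 0, 1) = [x^(1/137+1) / (1/137+1)] from 0 to 1
     = 1 / (1/137 + 1) = 1 / ((137+1)/137) = 137/(137+1)
     = 137/138 = 0.992754
Step 2: As n -> infinity, f_n(x) = x^(1/n) -> 1 for x in (0,1], and f_n is increasing in n.
By MCT, lim_n integral(f_n) = integral(lim_n f_n) = integral(1, 0, 1) = 1.
Step 3: Verify convergence: 137/138 = 0.992754 -> 1


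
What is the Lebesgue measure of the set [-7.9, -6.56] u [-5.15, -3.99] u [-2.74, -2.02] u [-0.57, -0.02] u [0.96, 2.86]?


For pairwise disjoint intervals, m(union) = sum of lengths.
= (-6.56 - -7.9) + (-3.99 - -5.15) + (-2.02 - -2.74) + (-0.02 - -0.57) + (2.86 - 0.96)
= 1.34 + 1.16 + 0.72 + 0.55 + 1.9
= 5.67


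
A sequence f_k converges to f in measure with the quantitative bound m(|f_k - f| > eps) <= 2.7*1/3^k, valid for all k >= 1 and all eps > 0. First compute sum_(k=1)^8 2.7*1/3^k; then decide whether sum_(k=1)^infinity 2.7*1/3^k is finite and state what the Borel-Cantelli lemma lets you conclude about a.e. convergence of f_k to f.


Step 1: List the terms 2.7*1/3^k for k = 1 to 8:
  k=1: 0.9
  k=2: 0.3
  k=3: 0.1
  k=4: 0.033333
  k=5: 0.011111
  k=6: 0.003704
  k=7: 0.001235
  k=8: 4.115226e-04
Step 2: Partial sum = 0.9 + 0.3 + 0.1 + 0.033333 + 0.011111 + 0.003704 + 0.001235 + 4.115226e-04
     = 1.349794
Step 3: The full series sum_(k>=1) 2.7*1/3^k converges (geometric series with ratio 1/3 < 1; a constant multiple of a convergent series converges).
Step 4: Fix eps > 0. Since sum_k m(|f_k - f| > eps) < infinity, the Borel-Cantelli lemma gives
        m(limsup_k {|f_k - f| > eps}) = 0, i.e. for a.e. x, |f_k(x) - f(x)| <= eps for all large k.
        Applying this with eps = 1/j for j = 1, 2, ... and intersecting the countably many full-measure sets,
        for a.e. x we get limsup_k |f_k(x) - f(x)| <= 1/j for every j, hence f_k -> f almost everywhere.
Conclusion: series converges; Borel-Cantelli yields f_k -> f a.e.


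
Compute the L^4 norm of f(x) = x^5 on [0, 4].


Step 1: ||f||_4 = (integral_0^4 |x^5|^4 dx)^(1/4)
     = (integral_0^4 x^20 dx)^(1/4)
Step 2: integral_0^4 x^20 dx = [x^21/(21)] from 0 to 4 = 4^21/21
     = 4398046511104/21 = 2.094308e+11
Step 3: ||f||_4 = (2.094308e+11)^(1/4) = 676.488052


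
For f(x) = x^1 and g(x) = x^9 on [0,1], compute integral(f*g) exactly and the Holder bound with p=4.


Step 1: Exact integral of f*g = integral(x^10, 0, 1) = 1/11
     = 0.090909
Step 2: Holder bound with p=4, q=1.333333:
  ||f||_p = (integral x^4 dx)^(1/4) = (1/5)^(1/4) = 0.66874
  ||g||_q = (integral x^12 dx)^(1/1.333333) = (1/13)^(1/1.333333) = 0.146064
Step 3: Holder bound = ||f||_p * ||g||_q = 0.66874 * 0.146064 = 0.097679
Verification: 0.090909 <= 0.097679 (Holder holds)


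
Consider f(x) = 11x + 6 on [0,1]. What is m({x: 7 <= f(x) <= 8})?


f^(-1)([7, 8]) = {x : 7 <= 11x + 6 <= 8}
Solving: (7 - 6)/11 <= x <= (8 - 6)/11
= [0.090909, 0.181818]
Intersecting with [0,1]: [0.090909, 0.181818]
Measure = 0.181818 - 0.090909 = 0.090909


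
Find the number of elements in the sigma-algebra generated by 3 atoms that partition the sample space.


Each element of the sigma-algebra is a union of some subset of the 3 atoms.
The number of such subsets is 2^3 = 8.


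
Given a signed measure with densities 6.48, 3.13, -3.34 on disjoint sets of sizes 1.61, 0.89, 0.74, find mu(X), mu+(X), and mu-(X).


Step 1: Compute signed measure on each set:
  Set 1: 6.48 * 1.61 = 10.4328
  Set 2: 3.13 * 0.89 = 2.7857
  Set 3: -3.34 * 0.74 = -2.4716
Step 2: Total signed measure = (10.4328) + (2.7857) + (-2.4716)
     = 10.7469
Step 3: Positive part mu+(X) = sum of positive contributions = 13.2185
Step 4: Negative part mu-(X) = |sum of negative contributions| = 2.4716


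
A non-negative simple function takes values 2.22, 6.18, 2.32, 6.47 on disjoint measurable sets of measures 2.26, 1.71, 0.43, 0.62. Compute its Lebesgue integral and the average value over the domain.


Step 1: Integral = sum(value_i * measure_i)
= 2.22*2.26 + 6.18*1.71 + 2.32*0.43 + 6.47*0.62
= 5.0172 + 10.5678 + 0.9976 + 4.0114
= 20.594
Step 2: Total measure of domain = 2.26 + 1.71 + 0.43 + 0.62 = 5.02
Step 3: Average value = 20.594 / 5.02 = 4.10239


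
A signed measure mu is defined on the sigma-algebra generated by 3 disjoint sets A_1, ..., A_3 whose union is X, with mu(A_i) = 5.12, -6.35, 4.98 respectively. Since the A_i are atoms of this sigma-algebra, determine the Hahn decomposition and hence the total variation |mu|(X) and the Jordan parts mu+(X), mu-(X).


Step 1: Every measurable set is a union of atoms (the cells / points), so a Hahn decomposition is
  obtained by grouping atoms by sign: P = union of atoms with mu > 0, N = union of the remaining atoms.
  Atoms in P (indices): 1, 3;  atoms in N (indices): 2
  Positive values: 5.12, 4.98
  Negative values: -6.35
Step 2: mu+(X) = mu(P) = sum of positive atom values = 10.1
Step 3: mu-(X) = -mu(N) = sum of |negative atom values| = 6.35
Step 4: |mu|(X) = mu+(X) + mu-(X) = 10.1 + 6.35 = 16.45


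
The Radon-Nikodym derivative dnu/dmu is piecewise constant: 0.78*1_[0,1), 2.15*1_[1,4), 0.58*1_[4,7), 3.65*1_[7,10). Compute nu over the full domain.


Integrate each piece of the Radon-Nikodym derivative:
Step 1: integral_0^1 0.78 dx = 0.78*(1-0) = 0.78*1 = 0.78
Step 2: integral_1^4 2.15 dx = 2.15*(4-1) = 2.15*3 = 6.45
Step 3: integral_4^7 0.58 dx = 0.58*(7-4) = 0.58*3 = 1.74
Step 4: integral_7^10 3.65 dx = 3.65*(10-7) = 3.65*3 = 10.95
Total: 0.78 + 6.45 + 1.74 + 10.95 = 19.92


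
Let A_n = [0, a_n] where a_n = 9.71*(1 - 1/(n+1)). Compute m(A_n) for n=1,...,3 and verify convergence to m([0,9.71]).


By continuity of measure from below: if A_n increases to A, then m(A_n) -> m(A).
Here A = [0, 9.71], so m(A) = 9.71
Step 1: a_1 = 9.71*(1 - 1/2) = 4.855, m(A_1) = 4.855
Step 2: a_2 = 9.71*(1 - 1/3) = 6.4733, m(A_2) = 6.4733
Step 3: a_3 = 9.71*(1 - 1/4) = 7.2825, m(A_3) = 7.2825
Limit: m(A_n) -> m([0,9.71]) = 9.71


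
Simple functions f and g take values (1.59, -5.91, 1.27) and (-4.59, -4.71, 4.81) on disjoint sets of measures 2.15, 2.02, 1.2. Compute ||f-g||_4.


Step 1: Compute differences f_i - g_i:
  1.59 - -4.59 = 6.18
  -5.91 - -4.71 = -1.2
  1.27 - 4.81 = -3.54
Step 2: Compute |diff|^4 * measure for each set:
  |6.18|^4 * 2.15 = 1458.659418 * 2.15 = 3136.117748
  |-1.2|^4 * 2.02 = 2.0736 * 2.02 = 4.188672
  |-3.54|^4 * 1.2 = 157.040999 * 1.2 = 188.449198
Step 3: Sum = 3328.755618
Step 4: ||f-g||_4 = (3328.755618)^(1/4) = 7.595747


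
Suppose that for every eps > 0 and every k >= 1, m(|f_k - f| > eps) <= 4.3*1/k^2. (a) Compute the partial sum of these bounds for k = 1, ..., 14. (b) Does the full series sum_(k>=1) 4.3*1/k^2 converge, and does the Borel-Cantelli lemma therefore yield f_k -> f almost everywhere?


Step 1: List the terms 4.3*1/k^2 for k = 1 to 14:
  k=1: 4.3
  k=2: 1.075
  k=3: 0.477778
  k=4: 0.26875
  k=5: 0.172
  k=6: 0.119444
  k=7: 0.087755
  k=8: 0.067187
  k=9: 0.053086
  k=10: 0.043
  k=11: 0.035537
  k=12: 0.029861
  k=13: 0.025444
  k=14: 0.021939
Step 2: Partial sum = 4.3 + 1.075 + 0.477778 + 0.26875 + 0.172 + 0.119444 + 0.087755 + 0.067187 + 0.053086 + 0.043 + 0.035537 + 0.029861 + 0.025444 + 0.021939
     = 6.776782
Step 3: The full series sum_(k>=1) 4.3*1/k^2 converges (p-series with p = 2 > 1; a constant multiple of a convergent series converges).
Step 4: Fix eps > 0. Since sum_k m(|f_k - f| > eps) < infinity, the Borel-Cantelli lemma gives
        m(limsup_k {|f_k - f| > eps}) = 0, i.e. for a.e. x, |f_k(x) - f(x)| <= eps for all large k.
        Applying this with eps = 1/j for j = 1, 2, ... and intersecting the countably many full-measure sets,
        for a.e. x we get limsup_k |f_k(x) - f(x)| <= 1/j for every j, hence f_k -> f almost everywhere.
Conclusion: series converges; Borel-Cantelli yields f_k -> f a.e.


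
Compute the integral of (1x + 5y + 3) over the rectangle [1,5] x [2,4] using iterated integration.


By Fubini, integrate in x first, then y.
Step 1: Fix y, integrate over x in [1,5]:
  integral(1x + 5y + 3, x=1..5)
  = 1*(5^2 - 1^2)/2 + (5y + 3)*(5 - 1)
  = 12 + (5y + 3)*4
  = 12 + 20y + 12
  = 24 + 20y
Step 2: Integrate over y in [2,4]:
  integral(24 + 20y, y=2..4)
  = 24*2 + 20*(4^2 - 2^2)/2
  = 48 + 120
  = 168


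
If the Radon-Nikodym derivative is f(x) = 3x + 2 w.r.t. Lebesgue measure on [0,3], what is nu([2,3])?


nu(A) = integral_A (dnu/dmu) dmu = integral_2^3 (3x + 2) dx
Step 1: Antiderivative F(x) = (3/2)x^2 + 2x
Step 2: F(3) = (3/2)*3^2 + 2*3 = 13.5 + 6 = 19.5
Step 3: F(2) = (3/2)*2^2 + 2*2 = 6 + 4 = 10
Step 4: nu([2,3]) = F(3) - F(2) = 19.5 - 10 = 9.5


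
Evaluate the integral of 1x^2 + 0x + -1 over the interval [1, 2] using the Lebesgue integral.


The Lebesgue integral of a Riemann-integrable function agrees with the Riemann integral.
Antiderivative F(x) = (1/3)x^3 + (0/2)x^2 + -1x
F(2) = (1/3)*2^3 + (0/2)*2^2 + -1*2
     = (1/3)*8 + (0/2)*4 + -1*2
     = 2.666667 + 0.0 + -2
     = 0.666667
F(1) = -0.666667
Integral = F(2) - F(1) = 0.666667 - -0.666667 = 1.333333
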